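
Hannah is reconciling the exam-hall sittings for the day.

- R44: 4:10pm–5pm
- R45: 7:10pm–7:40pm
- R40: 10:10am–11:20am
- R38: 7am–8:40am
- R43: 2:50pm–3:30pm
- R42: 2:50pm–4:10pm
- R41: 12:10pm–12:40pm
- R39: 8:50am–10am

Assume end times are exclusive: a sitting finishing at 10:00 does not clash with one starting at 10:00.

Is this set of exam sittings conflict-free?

No

Check each pair: they overlap iff neither finishes before the other starts.
Sorted by start: R38, R39, R40, R41, R42, R43, R44, R45.
R39 starts after R38 ends, so nothing later overlaps R38 either.
R40 starts after R39 ends, so nothing later overlaps R39 either.
R41 starts after R40 ends, so nothing later overlaps R40 either.
R42 starts after R41 ends, so nothing later overlaps R41 either.
R43 starts before R42 ends → R42 and R43 overlap.
That's a conflict, so the schedule is not conflict-free.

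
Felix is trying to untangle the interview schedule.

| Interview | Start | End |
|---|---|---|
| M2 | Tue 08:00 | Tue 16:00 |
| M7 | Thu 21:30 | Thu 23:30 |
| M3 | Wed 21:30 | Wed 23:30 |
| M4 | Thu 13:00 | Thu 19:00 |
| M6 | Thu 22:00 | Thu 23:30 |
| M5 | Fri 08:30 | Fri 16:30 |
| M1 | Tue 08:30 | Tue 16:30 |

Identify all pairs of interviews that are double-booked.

Sorted by start: M2, M1, M3, M4, M7, M6, M5.
M1 starts before M2 ends → M2 and M1 overlap.
M3 starts after M2 ends, so M2 has no further overlaps.
M3 starts after M1 ends, so M1 has no further overlaps.
M4 starts after M3 ends, so M3 has no further overlaps.
M7 starts after M4 ends, so M4 has no further overlaps.
M6 starts before M7 ends → M7 and M6 overlap.
M5 starts after M7 ends.
M5 starts after M6 ends.

M1 & M2, M6 & M7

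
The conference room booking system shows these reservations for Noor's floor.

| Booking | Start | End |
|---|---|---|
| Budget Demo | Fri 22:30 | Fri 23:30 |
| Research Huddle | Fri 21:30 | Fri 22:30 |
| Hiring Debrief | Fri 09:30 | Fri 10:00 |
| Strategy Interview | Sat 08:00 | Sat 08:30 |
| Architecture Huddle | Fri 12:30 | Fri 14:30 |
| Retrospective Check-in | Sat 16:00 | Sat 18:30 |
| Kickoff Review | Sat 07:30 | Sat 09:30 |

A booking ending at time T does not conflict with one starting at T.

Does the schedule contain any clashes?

Two intervals overlap when each starts before the other ends.
Sorted by start: Hiring Debrief, Architecture Huddle, Research Huddle, Budget Demo, Kickoff Review, Strategy Interview, Retrospective Check-in.
Architecture Huddle starts after Hiring Debrief ends, so nothing later overlaps Hiring Debrief either.
Research Huddle starts after Architecture Huddle ends, so nothing later overlaps Architecture Huddle either.
Budget Demo starts exactly when Research Huddle ends (back-to-back, no overlap), so nothing later overlaps Research Huddle either.
Kickoff Review starts after Budget Demo ends, so nothing later overlaps Budget Demo either.
Strategy Interview starts before Kickoff Review ends → Kickoff Review and Strategy Interview overlap.
That's a conflict, so the schedule is not conflict-free.

Yes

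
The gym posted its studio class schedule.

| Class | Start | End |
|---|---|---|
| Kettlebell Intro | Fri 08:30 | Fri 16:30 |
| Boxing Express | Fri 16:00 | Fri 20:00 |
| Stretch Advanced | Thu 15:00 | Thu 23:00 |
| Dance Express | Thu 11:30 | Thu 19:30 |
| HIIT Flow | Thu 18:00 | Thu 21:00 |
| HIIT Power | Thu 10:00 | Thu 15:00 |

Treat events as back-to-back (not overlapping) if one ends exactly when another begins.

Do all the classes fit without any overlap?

No

Sorted by start: HIIT Power, Dance Express, Stretch Advanced, HIIT Flow, Kettlebell Intro, Boxing Express.
Dance Express starts before HIIT Power ends → HIIT Power and Dance Express overlap.
That's a conflict, so the schedule is not conflict-free.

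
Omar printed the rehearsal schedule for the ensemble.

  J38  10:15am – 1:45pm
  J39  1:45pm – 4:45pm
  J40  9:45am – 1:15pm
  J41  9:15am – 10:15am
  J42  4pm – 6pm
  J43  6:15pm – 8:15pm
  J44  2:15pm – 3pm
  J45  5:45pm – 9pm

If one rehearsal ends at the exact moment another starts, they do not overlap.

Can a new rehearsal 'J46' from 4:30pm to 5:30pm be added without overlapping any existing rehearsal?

No — it overlaps J39, J42

J41: ends 10:15am at or before J46 starts 4:30pm → clear.
J40: ends 1:15pm at or before J46 starts 4:30pm → clear.
J38: ends 1:45pm at or before J46 starts 4:30pm → clear.
J39: starts 1:45pm before J46 ends 5:30pm, and ends 4:45pm after J46 starts 4:30pm → overlap.
J44: ends 3pm at or before J46 starts 4:30pm → clear.
J42: starts 4pm before J46 ends 5:30pm, and ends 6pm after J46 starts 4:30pm → overlap.
J45: starts 5:45pm at or after J46 ends 5:30pm → clear.
J43: starts 6:15pm at or after J46 ends 5:30pm → clear.
J46 overlaps J39, J42.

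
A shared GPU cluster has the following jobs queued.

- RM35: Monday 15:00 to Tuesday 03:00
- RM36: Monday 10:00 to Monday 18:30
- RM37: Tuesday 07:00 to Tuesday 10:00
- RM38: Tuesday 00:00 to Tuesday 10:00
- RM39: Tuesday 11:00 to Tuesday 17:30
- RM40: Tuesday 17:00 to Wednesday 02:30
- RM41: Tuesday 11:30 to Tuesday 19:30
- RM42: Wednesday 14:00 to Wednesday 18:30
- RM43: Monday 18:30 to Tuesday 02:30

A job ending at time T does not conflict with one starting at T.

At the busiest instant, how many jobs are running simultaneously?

Sort all start/end points and keep a running count:
Monday 10:00 start RM36 → 1
Monday 15:00 start RM35 → 2
Monday 18:30 end RM36 → 1
Monday 18:30 start RM43 → 2
Tuesday 00:00 start RM38 → 3
Tuesday 02:30 end RM43 → 2
Tuesday 03:00 end RM35 → 1
Tuesday 07:00 start RM37 → 2
Tuesday 10:00 end RM37 → 1
Tuesday 10:00 end RM38 → 0
Tuesday 11:00 start RM39 → 1
Tuesday 11:30 start RM41 → 2
Tuesday 17:00 start RM40 → 3
Tuesday 17:30 end RM39 → 2
Tuesday 19:30 end RM41 → 1
Wednesday 02:30 end RM40 → 0
Wednesday 14:00 start RM42 → 1
Wednesday 18:30 end RM42 → 0
Peak is 3, at Tuesday 00:00 (RM35, RM38, RM43).

3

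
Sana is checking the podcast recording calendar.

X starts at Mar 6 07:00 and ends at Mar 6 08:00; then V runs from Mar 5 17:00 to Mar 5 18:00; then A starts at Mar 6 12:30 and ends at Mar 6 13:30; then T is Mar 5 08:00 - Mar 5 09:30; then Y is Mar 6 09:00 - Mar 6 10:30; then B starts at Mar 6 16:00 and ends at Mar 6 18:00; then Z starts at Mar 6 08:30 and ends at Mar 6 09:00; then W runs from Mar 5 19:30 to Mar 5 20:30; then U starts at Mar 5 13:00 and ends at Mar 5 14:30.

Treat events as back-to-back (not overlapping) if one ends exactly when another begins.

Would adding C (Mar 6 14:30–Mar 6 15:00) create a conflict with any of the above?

T: ends Mar 5 09:30 at or before C starts Mar 6 14:30 → clear.
U: ends Mar 5 14:30 at or before C starts Mar 6 14:30 → clear.
V: ends Mar 5 18:00 at or before C starts Mar 6 14:30 → clear.
W: ends Mar 5 20:30 at or before C starts Mar 6 14:30 → clear.
X: ends Mar 6 08:00 at or before C starts Mar 6 14:30 → clear.
Z: ends Mar 6 09:00 at or before C starts Mar 6 14:30 → clear.
Y: ends Mar 6 10:30 at or before C starts Mar 6 14:30 → clear.
A: ends Mar 6 13:30 at or before C starts Mar 6 14:30 → clear.
B: starts Mar 6 16:00 at or after C ends Mar 6 15:00 → clear.

No — it doesn't clash with anything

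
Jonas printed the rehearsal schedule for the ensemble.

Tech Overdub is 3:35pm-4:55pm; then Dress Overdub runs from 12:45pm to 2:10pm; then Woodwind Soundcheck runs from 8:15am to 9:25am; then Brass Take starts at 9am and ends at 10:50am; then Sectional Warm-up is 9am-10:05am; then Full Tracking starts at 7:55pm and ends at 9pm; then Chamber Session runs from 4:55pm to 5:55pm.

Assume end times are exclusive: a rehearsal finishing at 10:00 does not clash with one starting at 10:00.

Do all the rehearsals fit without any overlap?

No

Check each pair: they overlap iff neither finishes before the other starts.
Sorted by start: Woodwind Soundcheck, Sectional Warm-up, Brass Take, Dress Overdub, Tech Overdub, Chamber Session, Full Tracking.
Sectional Warm-up starts before Woodwind Soundcheck ends → Woodwind Soundcheck and Sectional Warm-up overlap.
That's a conflict, so the schedule is not conflict-free.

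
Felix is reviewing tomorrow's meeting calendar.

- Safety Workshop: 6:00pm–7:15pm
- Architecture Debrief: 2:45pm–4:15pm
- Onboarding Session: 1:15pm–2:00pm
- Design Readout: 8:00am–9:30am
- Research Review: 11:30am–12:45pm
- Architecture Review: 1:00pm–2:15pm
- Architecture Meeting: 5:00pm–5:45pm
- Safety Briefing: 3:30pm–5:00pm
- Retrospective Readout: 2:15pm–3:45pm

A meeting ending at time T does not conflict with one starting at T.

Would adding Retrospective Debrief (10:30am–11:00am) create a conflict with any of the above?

No — it doesn't clash with anything

Design Readout: ends 9:30am at or before Retrospective Debrief starts 10:30am → clear.
Research Review: starts 11:30am at or after Retrospective Debrief ends 11:00am → clear.
Architecture Review: starts 1:00pm at or after Retrospective Debrief ends 11:00am → clear.
Onboarding Session: starts 1:15pm at or after Retrospective Debrief ends 11:00am → clear.
Retrospective Readout: starts 2:15pm at or after Retrospective Debrief ends 11:00am → clear.
Architecture Debrief: starts 2:45pm at or after Retrospective Debrief ends 11:00am → clear.
Safety Briefing: starts 3:30pm at or after Retrospective Debrief ends 11:00am → clear.
Architecture Meeting: starts 5:00pm at or after Retrospective Debrief ends 11:00am → clear.
Safety Workshop: starts 6:00pm at or after Retrospective Debrief ends 11:00am → clear.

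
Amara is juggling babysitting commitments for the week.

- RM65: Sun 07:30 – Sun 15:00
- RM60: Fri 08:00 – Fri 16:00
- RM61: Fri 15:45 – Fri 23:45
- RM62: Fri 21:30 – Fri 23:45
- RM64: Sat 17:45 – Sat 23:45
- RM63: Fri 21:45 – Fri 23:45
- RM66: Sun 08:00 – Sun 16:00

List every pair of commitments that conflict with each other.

Sorted by start: RM60, RM61, RM62, RM63, RM64, RM65, RM66.
RM61 starts before RM60 ends → RM60 and RM61 overlap.
RM62 starts after RM60 ends, so nothing later overlaps RM60 either.
RM62 starts before RM61 ends → RM61 and RM62 overlap.
RM63 starts before RM61 ends → RM61 and RM63 overlap.
RM64 starts after RM61 ends, so nothing later overlaps RM61 either.
RM63 starts before RM62 ends → RM62 and RM63 overlap.
RM64 starts after RM62 ends, so nothing later overlaps RM62 either.
RM64 starts after RM63 ends, so nothing later overlaps RM63 either.
RM65 starts after RM64 ends, so nothing later overlaps RM64 either.
RM66 starts before RM65 ends → RM65 and RM66 overlap.

RM60 & RM61, RM61 & RM62, RM61 & RM63, RM62 & RM63, RM65 & RM66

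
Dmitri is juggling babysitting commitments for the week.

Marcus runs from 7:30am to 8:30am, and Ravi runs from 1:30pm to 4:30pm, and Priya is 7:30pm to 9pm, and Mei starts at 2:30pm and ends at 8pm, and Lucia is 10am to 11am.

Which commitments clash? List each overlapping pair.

Check each pair: they overlap iff neither finishes before the other starts.
Sorted by start: Marcus, Lucia, Ravi, Mei, Priya.
Lucia starts after Marcus ends; Marcus is clear from here.
Ravi starts after Lucia ends; Lucia is clear from here.
Mei starts before Ravi ends → Ravi and Mei overlap.
Priya starts after Ravi ends.
Priya starts before Mei ends → Mei and Priya overlap.

Mei & Priya, Mei & Ravi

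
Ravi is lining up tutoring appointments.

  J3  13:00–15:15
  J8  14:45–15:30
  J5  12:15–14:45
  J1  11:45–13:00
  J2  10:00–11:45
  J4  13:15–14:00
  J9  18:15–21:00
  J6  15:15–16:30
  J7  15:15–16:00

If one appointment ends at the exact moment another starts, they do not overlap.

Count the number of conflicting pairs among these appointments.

Two intervals overlap when each starts before the other ends.
Sorted by start: J2, J1, J5, J3, J4, J8, J6, J7, J9.
J1 starts exactly when J2 ends (back-to-back, no overlap), so J2 has no further overlaps.
J5 starts before J1 ends → J1 and J5 overlap.
J3 starts exactly when J1 ends (back-to-back, no overlap), so J1 has no further overlaps.
J3 starts before J5 ends → J5 and J3 overlap.
J4 starts before J5 ends → J5 and J4 overlap.
J8 starts exactly when J5 ends (back-to-back, no overlap), so J5 has no further overlaps.
J4 starts before J3 ends → J3 and J4 overlap.
J8 starts before J3 ends → J3 and J8 overlap.
J6 starts exactly when J3 ends (back-to-back, no overlap), so J3 has no further overlaps.
J8 starts after J4 ends, so J4 has no further overlaps.
J6 starts before J8 ends → J8 and J6 overlap.
J7 starts before J8 ends → J8 and J7 overlap.
J9 starts after J8 ends.
J7 starts before J6 ends → J6 and J7 overlap.
J9 starts after J6 ends.
J9 starts after J7 ends.
Overlapping pairs: J1 & J5, J3 & J4, J3 & J5, J3 & J8, J4 & J5, J6 & J7, J6 & J8, J7 & J8 — 8 in total.

8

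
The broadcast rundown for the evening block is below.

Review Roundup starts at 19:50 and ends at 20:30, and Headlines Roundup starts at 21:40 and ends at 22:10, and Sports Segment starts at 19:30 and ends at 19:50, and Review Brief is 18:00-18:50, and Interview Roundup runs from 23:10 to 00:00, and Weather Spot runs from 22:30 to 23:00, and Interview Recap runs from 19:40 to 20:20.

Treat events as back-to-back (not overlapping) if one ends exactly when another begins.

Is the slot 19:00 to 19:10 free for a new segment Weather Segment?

Yes — the slot is free

Review Brief: ends 18:50 at or before Weather Segment starts 19:00 → clear.
Sports Segment: starts 19:30 at or after Weather Segment ends 19:10 → clear.
Interview Recap: starts 19:40 at or after Weather Segment ends 19:10 → clear.
Review Roundup: starts 19:50 at or after Weather Segment ends 19:10 → clear.
Headlines Roundup: starts 21:40 at or after Weather Segment ends 19:10 → clear.
Weather Spot: starts 22:30 at or after Weather Segment ends 19:10 → clear.
Interview Roundup: starts 23:10 at or after Weather Segment ends 19:10 → clear.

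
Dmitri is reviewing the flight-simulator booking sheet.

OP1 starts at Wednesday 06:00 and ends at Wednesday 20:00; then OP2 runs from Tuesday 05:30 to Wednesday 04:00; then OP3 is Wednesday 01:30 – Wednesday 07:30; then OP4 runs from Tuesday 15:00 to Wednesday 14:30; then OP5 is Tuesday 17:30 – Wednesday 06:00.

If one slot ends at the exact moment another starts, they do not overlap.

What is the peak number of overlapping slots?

4

Walk through starts and ends in time order (an end at T is processed before a start at T):
Tuesday 05:30 start OP2 → 1
Tuesday 15:00 start OP4 → 2
Tuesday 17:30 start OP5 → 3
Wednesday 01:30 start OP3 → 4
Wednesday 04:00 end OP2 → 3
Wednesday 06:00 end OP5 → 2
Wednesday 06:00 start OP1 → 3
Wednesday 07:30 end OP3 → 2
Wednesday 14:30 end OP4 → 1
Wednesday 20:00 end OP1 → 0
Peak is 4, at Wednesday 01:30 (OP2, OP3, OP4, OP5).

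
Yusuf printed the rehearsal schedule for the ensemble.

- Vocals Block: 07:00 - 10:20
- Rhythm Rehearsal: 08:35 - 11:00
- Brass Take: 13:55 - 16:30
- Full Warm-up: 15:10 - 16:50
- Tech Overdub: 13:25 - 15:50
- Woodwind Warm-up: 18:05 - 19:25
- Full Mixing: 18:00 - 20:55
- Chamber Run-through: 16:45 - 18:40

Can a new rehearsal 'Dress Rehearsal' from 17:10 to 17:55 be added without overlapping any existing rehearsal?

Vocals Block: ends 10:20 at or before Dress Rehearsal starts 17:10 → clear.
Rhythm Rehearsal: ends 11:00 at or before Dress Rehearsal starts 17:10 → clear.
Tech Overdub: ends 15:50 at or before Dress Rehearsal starts 17:10 → clear.
Brass Take: ends 16:30 at or before Dress Rehearsal starts 17:10 → clear.
Full Warm-up: ends 16:50 at or before Dress Rehearsal starts 17:10 → clear.
Chamber Run-through: starts 16:45 before Dress Rehearsal ends 17:55, and ends 18:40 after Dress Rehearsal starts 17:10 → overlap.
Full Mixing: starts 18:00 at or after Dress Rehearsal ends 17:55 → clear.
Woodwind Warm-up: starts 18:05 at or after Dress Rehearsal ends 17:55 → clear.
Dress Rehearsal overlaps Chamber Run-through.

No — it overlaps Chamber Run-through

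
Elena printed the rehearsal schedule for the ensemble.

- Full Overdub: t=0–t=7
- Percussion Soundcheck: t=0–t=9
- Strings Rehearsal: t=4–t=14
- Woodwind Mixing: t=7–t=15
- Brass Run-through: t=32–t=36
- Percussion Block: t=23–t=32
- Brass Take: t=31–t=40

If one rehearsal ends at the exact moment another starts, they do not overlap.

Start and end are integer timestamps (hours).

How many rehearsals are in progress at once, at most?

Walk through starts and ends in time order (an end at T is processed before a start at T):
t=0 start Full Overdub → 1
t=0 start Percussion Soundcheck → 2
t=4 start Strings Rehearsal → 3
t=7 end Full Overdub → 2
t=7 start Woodwind Mixing → 3
t=9 end Percussion Soundcheck → 2
t=14 end Strings Rehearsal → 1
t=15 end Woodwind Mixing → 0
t=23 start Percussion Block → 1
t=31 start Brass Take → 2
t=32 end Percussion Block → 1
t=32 start Brass Run-through → 2
t=36 end Brass Run-through → 1
t=40 end Brass Take → 0
Peak is 3, at t=4 (Full Overdub, Percussion Soundcheck, Strings Rehearsal).

3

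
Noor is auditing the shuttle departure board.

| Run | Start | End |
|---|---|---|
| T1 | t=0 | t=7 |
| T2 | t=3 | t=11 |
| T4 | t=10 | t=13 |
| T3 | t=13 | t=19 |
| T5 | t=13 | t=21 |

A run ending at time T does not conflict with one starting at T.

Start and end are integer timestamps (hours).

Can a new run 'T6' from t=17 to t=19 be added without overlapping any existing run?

No — it overlaps T3, T5

T1: ends t=7 at or before T6 starts t=17 → clear.
T2: ends t=11 at or before T6 starts t=17 → clear.
T4: ends t=13 at or before T6 starts t=17 → clear.
T3: starts t=13 before T6 ends t=19, and ends t=19 after T6 starts t=17 → overlap.
T5: starts t=13 before T6 ends t=19, and ends t=21 after T6 starts t=17 → overlap.
T6 overlaps T3, T5.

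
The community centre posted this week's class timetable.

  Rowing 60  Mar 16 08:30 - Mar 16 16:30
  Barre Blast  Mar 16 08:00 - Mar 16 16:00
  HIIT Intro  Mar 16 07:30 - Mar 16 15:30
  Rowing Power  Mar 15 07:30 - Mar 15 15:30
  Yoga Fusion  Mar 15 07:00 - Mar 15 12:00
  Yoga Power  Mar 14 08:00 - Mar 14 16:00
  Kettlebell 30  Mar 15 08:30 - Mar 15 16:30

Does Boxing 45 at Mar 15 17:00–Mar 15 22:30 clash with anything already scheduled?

No — it doesn't clash with anything

Yoga Power: ends Mar 14 16:00 at or before Boxing 45 starts Mar 15 17:00 → clear.
Yoga Fusion: ends Mar 15 12:00 at or before Boxing 45 starts Mar 15 17:00 → clear.
Rowing Power: ends Mar 15 15:30 at or before Boxing 45 starts Mar 15 17:00 → clear.
Kettlebell 30: ends Mar 15 16:30 at or before Boxing 45 starts Mar 15 17:00 → clear.
HIIT Intro: starts Mar 16 07:30 at or after Boxing 45 ends Mar 15 22:30 → clear.
Barre Blast: starts Mar 16 08:00 at or after Boxing 45 ends Mar 15 22:30 → clear.
Rowing 60: starts Mar 16 08:30 at or after Boxing 45 ends Mar 15 22:30 → clear.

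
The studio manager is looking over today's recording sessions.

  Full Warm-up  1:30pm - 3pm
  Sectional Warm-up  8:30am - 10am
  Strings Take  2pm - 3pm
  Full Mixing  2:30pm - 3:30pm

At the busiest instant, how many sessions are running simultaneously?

3

Sort all start/end points and keep a running count:
8:30am start Sectional Warm-up → 1
10am end Sectional Warm-up → 0
1:30pm start Full Warm-up → 1
2pm start Strings Take → 2
2:30pm start Full Mixing → 3
3pm end Full Warm-up → 2
3pm end Strings Take → 1
3:30pm end Full Mixing → 0
Peak is 3, at 2:30pm (Full Mixing, Full Warm-up, Strings Take).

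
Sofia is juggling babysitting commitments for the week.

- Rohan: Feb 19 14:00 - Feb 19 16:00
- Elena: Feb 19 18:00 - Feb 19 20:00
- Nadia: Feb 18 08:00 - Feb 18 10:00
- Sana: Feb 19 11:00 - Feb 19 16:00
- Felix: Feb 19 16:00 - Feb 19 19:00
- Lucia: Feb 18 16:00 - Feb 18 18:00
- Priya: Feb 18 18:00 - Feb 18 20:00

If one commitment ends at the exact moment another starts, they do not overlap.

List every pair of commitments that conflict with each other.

Elena & Felix, Rohan & Sana

Two intervals overlap when each starts before the other ends.
Sorted by start: Nadia, Lucia, Priya, Sana, Rohan, Felix, Elena.
Lucia starts after Nadia ends; Nadia is clear from here.
Priya starts exactly when Lucia ends (back-to-back, no overlap); Lucia is clear from here.
Sana starts after Priya ends; Priya is clear from here.
Rohan starts before Sana ends → Sana and Rohan overlap.
Felix starts exactly when Sana ends (back-to-back, no overlap); Sana is clear from here.
Felix starts exactly when Rohan ends (back-to-back, no overlap); Rohan is clear from here.
Elena starts before Felix ends → Felix and Elena overlap.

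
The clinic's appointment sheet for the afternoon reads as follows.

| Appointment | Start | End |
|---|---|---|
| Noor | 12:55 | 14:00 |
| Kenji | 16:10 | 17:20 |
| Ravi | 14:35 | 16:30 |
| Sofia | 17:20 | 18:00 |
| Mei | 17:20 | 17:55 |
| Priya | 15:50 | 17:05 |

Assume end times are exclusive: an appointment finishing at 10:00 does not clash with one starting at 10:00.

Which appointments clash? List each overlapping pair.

Two intervals overlap when each starts before the other ends.
Sorted by start: Noor, Ravi, Priya, Kenji, Mei, Sofia.
Ravi starts after Noor ends — done with Noor.
Priya starts before Ravi ends → Ravi and Priya overlap.
Kenji starts before Ravi ends → Ravi and Kenji overlap.
Mei starts after Ravi ends — done with Ravi.
Kenji starts before Priya ends → Priya and Kenji overlap.
Mei starts after Priya ends — done with Priya.
Mei starts exactly when Kenji ends (back-to-back, no overlap) — done with Kenji.
Sofia starts before Mei ends → Mei and Sofia overlap.

Kenji & Priya, Kenji & Ravi, Mei & Sofia, Priya & Ravi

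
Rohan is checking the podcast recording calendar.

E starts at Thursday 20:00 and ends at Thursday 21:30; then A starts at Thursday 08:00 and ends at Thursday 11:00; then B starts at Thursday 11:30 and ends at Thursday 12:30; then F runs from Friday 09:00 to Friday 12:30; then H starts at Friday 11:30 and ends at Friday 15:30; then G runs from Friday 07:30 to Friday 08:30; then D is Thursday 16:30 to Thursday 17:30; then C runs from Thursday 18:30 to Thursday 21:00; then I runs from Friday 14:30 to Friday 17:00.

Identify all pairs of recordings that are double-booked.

C & E, F & H, H & I

Sorted by start: A, B, D, C, E, G, F, H, I.
B starts after A ends; A is clear from here.
D starts after B ends; B is clear from here.
C starts after D ends; D is clear from here.
E starts before C ends → C and E overlap.
G starts after C ends; C is clear from here.
G starts after E ends; E is clear from here.
F starts after G ends; G is clear from here.
H starts before F ends → F and H overlap.
I starts after F ends.
I starts before H ends → H and I overlap.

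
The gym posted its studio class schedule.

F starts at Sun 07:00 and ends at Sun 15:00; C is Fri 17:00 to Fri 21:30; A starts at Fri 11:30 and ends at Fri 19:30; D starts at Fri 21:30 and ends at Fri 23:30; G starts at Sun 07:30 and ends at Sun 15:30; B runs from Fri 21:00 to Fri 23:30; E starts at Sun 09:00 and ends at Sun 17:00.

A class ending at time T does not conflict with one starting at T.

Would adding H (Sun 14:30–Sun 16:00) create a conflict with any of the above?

A: ends Fri 19:30 at or before H starts Sun 14:30 → clear.
C: ends Fri 21:30 at or before H starts Sun 14:30 → clear.
B: ends Fri 23:30 at or before H starts Sun 14:30 → clear.
D: ends Fri 23:30 at or before H starts Sun 14:30 → clear.
F: starts Sun 07:00 before H ends Sun 16:00, and ends Sun 15:00 after H starts Sun 14:30 → overlap.
G: starts Sun 07:30 before H ends Sun 16:00, and ends Sun 15:30 after H starts Sun 14:30 → overlap.
E: starts Sun 09:00 before H ends Sun 16:00, and ends Sun 17:00 after H starts Sun 14:30 → overlap.
H overlaps E, F, G.

Yes — it overlaps E, F, G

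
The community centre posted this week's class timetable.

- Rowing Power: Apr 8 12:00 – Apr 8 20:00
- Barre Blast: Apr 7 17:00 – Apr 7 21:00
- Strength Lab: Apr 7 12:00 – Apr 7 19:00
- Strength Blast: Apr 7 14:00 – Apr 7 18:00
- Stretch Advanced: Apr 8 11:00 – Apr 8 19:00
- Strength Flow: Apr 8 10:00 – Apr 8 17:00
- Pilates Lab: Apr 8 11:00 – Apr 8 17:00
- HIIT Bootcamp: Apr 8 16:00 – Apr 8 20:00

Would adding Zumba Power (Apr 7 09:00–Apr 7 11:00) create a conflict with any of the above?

No — it doesn't clash with anything

Strength Lab: starts Apr 7 12:00 at or after Zumba Power ends Apr 7 11:00 → clear.
Strength Blast: starts Apr 7 14:00 at or after Zumba Power ends Apr 7 11:00 → clear.
Barre Blast: starts Apr 7 17:00 at or after Zumba Power ends Apr 7 11:00 → clear.
Strength Flow: starts Apr 8 10:00 at or after Zumba Power ends Apr 7 11:00 → clear.
Pilates Lab: starts Apr 8 11:00 at or after Zumba Power ends Apr 7 11:00 → clear.
Stretch Advanced: starts Apr 8 11:00 at or after Zumba Power ends Apr 7 11:00 → clear.
Rowing Power: starts Apr 8 12:00 at or after Zumba Power ends Apr 7 11:00 → clear.
HIIT Bootcamp: starts Apr 8 16:00 at or after Zumba Power ends Apr 7 11:00 → clear.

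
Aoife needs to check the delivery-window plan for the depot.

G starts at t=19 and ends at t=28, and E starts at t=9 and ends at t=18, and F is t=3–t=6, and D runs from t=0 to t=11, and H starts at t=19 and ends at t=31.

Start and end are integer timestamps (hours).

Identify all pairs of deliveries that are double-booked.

Two intervals overlap when each starts before the other ends.
Sorted by start: D, F, E, G, H.
F starts before D ends → D and F overlap.
E starts before D ends → D and E overlap.
G starts after D ends — done with D.
E starts after F ends — done with F.
G starts after E ends — done with E.
H starts before G ends → G and H overlap.

D & E, D & F, G & H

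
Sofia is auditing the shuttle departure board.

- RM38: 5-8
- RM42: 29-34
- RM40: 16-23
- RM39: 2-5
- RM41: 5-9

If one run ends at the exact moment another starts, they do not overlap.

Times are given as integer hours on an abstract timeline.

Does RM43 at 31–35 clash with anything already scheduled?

Yes — it overlaps RM42

RM39: ends 5 at or before RM43 starts 31 → clear.
RM38: ends 8 at or before RM43 starts 31 → clear.
RM41: ends 9 at or before RM43 starts 31 → clear.
RM40: ends 23 at or before RM43 starts 31 → clear.
RM42: starts 29 before RM43 ends 35, and ends 34 after RM43 starts 31 → overlap.
RM43 overlaps RM42.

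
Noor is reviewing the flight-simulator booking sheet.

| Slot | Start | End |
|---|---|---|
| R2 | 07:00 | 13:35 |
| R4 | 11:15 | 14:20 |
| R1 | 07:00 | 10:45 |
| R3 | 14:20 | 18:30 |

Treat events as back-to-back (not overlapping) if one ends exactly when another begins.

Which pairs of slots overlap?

Sorted by start: R1, R2, R4, R3.
R2 starts before R1 ends → R1 and R2 overlap.
R4 starts after R1 ends; R1 is clear from here.
R4 starts before R2 ends → R2 and R4 overlap.
R3 starts after R2 ends.
R3 starts exactly when R4 ends (back-to-back, no overlap).

R1 & R2, R2 & R4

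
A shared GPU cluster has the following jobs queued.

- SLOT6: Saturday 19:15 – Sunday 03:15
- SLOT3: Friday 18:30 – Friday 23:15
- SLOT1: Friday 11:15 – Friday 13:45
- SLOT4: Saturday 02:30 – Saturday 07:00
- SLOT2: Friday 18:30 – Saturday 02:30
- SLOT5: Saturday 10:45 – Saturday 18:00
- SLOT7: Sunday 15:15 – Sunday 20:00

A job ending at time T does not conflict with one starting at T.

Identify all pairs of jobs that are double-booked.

SLOT2 & SLOT3

Sorted by start: SLOT1, SLOT2, SLOT3, SLOT4, SLOT5, SLOT6, SLOT7.
SLOT2 starts after SLOT1 ends, so SLOT1 has no further overlaps.
SLOT3 starts before SLOT2 ends → SLOT2 and SLOT3 overlap.
SLOT4 starts exactly when SLOT2 ends (back-to-back, no overlap), so SLOT2 has no further overlaps.
SLOT4 starts after SLOT3 ends, so SLOT3 has no further overlaps.
SLOT5 starts after SLOT4 ends, so SLOT4 has no further overlaps.
SLOT6 starts after SLOT5 ends, so SLOT5 has no further overlaps.
SLOT7 starts after SLOT6 ends.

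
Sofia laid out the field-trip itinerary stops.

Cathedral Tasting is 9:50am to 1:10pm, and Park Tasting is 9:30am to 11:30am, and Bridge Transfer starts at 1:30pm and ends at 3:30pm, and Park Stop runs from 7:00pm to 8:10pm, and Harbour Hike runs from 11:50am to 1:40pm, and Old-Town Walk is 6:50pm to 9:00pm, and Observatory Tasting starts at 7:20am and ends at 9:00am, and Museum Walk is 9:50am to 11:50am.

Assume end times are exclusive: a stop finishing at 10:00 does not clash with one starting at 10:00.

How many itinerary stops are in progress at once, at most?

3

Sort all start/end points and keep a running count:
7:20am start Observatory Tasting → 1
9:00am end Observatory Tasting → 0
9:30am start Park Tasting → 1
9:50am start Cathedral Tasting → 2
9:50am start Museum Walk → 3
11:30am end Park Tasting → 2
11:50am end Museum Walk → 1
11:50am start Harbour Hike → 2
1:10pm end Cathedral Tasting → 1
1:30pm start Bridge Transfer → 2
1:40pm end Harbour Hike → 1
3:30pm end Bridge Transfer → 0
6:50pm start Old-Town Walk → 1
7:00pm start Park Stop → 2
8:10pm end Park Stop → 1
9:00pm end Old-Town Walk → 0
Peak is 3, at 9:50am (Cathedral Tasting, Museum Walk, Park Tasting).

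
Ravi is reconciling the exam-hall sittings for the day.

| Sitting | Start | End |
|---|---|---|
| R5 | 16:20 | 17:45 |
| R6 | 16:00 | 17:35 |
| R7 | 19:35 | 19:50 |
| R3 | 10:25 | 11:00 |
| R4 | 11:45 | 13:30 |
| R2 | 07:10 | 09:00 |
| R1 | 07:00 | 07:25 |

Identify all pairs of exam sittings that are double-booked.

Check each pair: they overlap iff neither finishes before the other starts.
Sorted by start: R1, R2, R3, R4, R6, R5, R7.
R2 starts before R1 ends → R1 and R2 overlap.
R3 starts after R1 ends; R1 is clear from here.
R3 starts after R2 ends; R2 is clear from here.
R4 starts after R3 ends; R3 is clear from here.
R6 starts after R4 ends; R4 is clear from here.
R5 starts before R6 ends → R6 and R5 overlap.
R7 starts after R6 ends.
R7 starts after R5 ends.

R1 & R2, R5 & R6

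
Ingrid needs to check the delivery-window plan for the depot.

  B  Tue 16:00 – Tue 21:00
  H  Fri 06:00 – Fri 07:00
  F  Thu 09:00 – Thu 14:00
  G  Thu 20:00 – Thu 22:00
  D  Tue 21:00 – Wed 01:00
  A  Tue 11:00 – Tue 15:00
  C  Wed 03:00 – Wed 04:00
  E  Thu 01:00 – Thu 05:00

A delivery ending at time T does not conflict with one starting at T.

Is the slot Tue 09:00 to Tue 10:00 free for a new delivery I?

Yes — the slot is free

A: starts Tue 11:00 at or after I ends Tue 10:00 → clear.
B: starts Tue 16:00 at or after I ends Tue 10:00 → clear.
D: starts Tue 21:00 at or after I ends Tue 10:00 → clear.
C: starts Wed 03:00 at or after I ends Tue 10:00 → clear.
E: starts Thu 01:00 at or after I ends Tue 10:00 → clear.
F: starts Thu 09:00 at or after I ends Tue 10:00 → clear.
G: starts Thu 20:00 at or after I ends Tue 10:00 → clear.
H: starts Fri 06:00 at or after I ends Tue 10:00 → clear.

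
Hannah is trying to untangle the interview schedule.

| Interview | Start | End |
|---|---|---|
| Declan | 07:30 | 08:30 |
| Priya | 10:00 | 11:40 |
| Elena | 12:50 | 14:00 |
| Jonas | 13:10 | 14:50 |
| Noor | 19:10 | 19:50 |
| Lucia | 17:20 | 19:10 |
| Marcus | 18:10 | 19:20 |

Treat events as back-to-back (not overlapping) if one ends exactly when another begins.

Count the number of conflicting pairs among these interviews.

Check each pair: they overlap iff neither finishes before the other starts.
Sorted by start: Declan, Priya, Elena, Jonas, Lucia, Marcus, Noor.
Priya starts after Declan ends; Declan is clear from here.
Elena starts after Priya ends; Priya is clear from here.
Jonas starts before Elena ends → Elena and Jonas overlap.
Lucia starts after Elena ends; Elena is clear from here.
Lucia starts after Jonas ends; Jonas is clear from here.
Marcus starts before Lucia ends → Lucia and Marcus overlap.
Noor starts exactly when Lucia ends (back-to-back, no overlap).
Noor starts before Marcus ends → Marcus and Noor overlap.
Overlapping pairs: Elena & Jonas, Lucia & Marcus, Marcus & Noor — 3 in total.

3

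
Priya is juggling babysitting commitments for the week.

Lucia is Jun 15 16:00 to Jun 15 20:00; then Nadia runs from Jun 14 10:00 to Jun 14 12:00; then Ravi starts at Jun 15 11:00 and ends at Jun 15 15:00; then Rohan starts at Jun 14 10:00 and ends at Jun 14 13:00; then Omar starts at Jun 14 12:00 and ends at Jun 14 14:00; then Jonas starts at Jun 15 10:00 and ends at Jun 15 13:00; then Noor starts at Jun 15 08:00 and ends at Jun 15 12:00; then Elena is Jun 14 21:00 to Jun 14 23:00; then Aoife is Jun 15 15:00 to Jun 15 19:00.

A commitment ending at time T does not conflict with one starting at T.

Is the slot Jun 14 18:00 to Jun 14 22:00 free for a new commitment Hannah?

No — it overlaps Elena

Nadia: ends Jun 14 12:00 at or before Hannah starts Jun 14 18:00 → clear.
Rohan: ends Jun 14 13:00 at or before Hannah starts Jun 14 18:00 → clear.
Omar: ends Jun 14 14:00 at or before Hannah starts Jun 14 18:00 → clear.
Elena: starts Jun 14 21:00 before Hannah ends Jun 14 22:00, and ends Jun 14 23:00 after Hannah starts Jun 14 18:00 → overlap.
Noor: starts Jun 15 08:00 at or after Hannah ends Jun 14 22:00 → clear.
Jonas: starts Jun 15 10:00 at or after Hannah ends Jun 14 22:00 → clear.
Ravi: starts Jun 15 11:00 at or after Hannah ends Jun 14 22:00 → clear.
Aoife: starts Jun 15 15:00 at or after Hannah ends Jun 14 22:00 → clear.
Lucia: starts Jun 15 16:00 at or after Hannah ends Jun 14 22:00 → clear.
Hannah overlaps Elena.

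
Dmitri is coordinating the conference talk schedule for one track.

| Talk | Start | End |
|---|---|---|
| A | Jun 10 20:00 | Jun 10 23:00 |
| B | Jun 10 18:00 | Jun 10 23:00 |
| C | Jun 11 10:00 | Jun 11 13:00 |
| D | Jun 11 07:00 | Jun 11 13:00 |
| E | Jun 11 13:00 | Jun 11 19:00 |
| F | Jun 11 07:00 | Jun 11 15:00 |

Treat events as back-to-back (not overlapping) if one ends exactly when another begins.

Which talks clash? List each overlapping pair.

A & B, C & D, C & F, D & F, E & F

Sorted by start: B, A, D, F, C, E.
A starts before B ends → B and A overlap.
D starts after B ends, so B has no further overlaps.
D starts after A ends, so A has no further overlaps.
F starts before D ends → D and F overlap.
C starts before D ends → D and C overlap.
E starts exactly when D ends (back-to-back, no overlap).
C starts before F ends → F and C overlap.
E starts before F ends → F and E overlap.
E starts exactly when C ends (back-to-back, no overlap).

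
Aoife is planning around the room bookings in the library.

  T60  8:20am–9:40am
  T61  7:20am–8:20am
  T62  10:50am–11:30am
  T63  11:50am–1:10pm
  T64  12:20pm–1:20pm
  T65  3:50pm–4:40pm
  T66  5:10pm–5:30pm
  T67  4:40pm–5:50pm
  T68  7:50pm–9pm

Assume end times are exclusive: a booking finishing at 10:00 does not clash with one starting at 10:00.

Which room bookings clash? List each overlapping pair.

T63 & T64, T66 & T67

Check each pair: they overlap iff neither finishes before the other starts.
Sorted by start: T61, T60, T62, T63, T64, T65, T67, T66, T68.
T60 starts exactly when T61 ends (back-to-back, no overlap) — done with T61.
T62 starts after T60 ends — done with T60.
T63 starts after T62 ends — done with T62.
T64 starts before T63 ends → T63 and T64 overlap.
T65 starts after T63 ends — done with T63.
T65 starts after T64 ends — done with T64.
T67 starts exactly when T65 ends (back-to-back, no overlap) — done with T65.
T66 starts before T67 ends → T67 and T66 overlap.
T68 starts after T67 ends.
T68 starts after T66 ends.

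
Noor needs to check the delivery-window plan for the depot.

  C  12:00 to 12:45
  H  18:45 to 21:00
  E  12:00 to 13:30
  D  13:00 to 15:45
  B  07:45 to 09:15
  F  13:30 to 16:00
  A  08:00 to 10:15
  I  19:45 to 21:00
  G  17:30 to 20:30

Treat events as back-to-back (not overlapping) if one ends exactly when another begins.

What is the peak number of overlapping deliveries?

3

Sort all start/end points and keep a running count:
07:45 start B → 1
08:00 start A → 2
09:15 end B → 1
10:15 end A → 0
12:00 start C → 1
12:00 start E → 2
12:45 end C → 1
13:00 start D → 2
13:30 end E → 1
13:30 start F → 2
15:45 end D → 1
16:00 end F → 0
17:30 start G → 1
18:45 start H → 2
19:45 start I → 3
20:30 end G → 2
21:00 end H → 1
21:00 end I → 0
Peak is 3, at 19:45 (G, H, I).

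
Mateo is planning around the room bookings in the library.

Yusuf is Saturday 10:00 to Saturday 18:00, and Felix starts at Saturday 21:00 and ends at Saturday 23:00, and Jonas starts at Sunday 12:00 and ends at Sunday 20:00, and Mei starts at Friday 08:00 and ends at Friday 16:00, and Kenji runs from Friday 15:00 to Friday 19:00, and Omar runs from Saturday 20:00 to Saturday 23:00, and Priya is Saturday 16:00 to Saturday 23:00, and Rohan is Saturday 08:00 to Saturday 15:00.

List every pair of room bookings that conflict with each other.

Check each pair: they overlap iff neither finishes before the other starts.
Sorted by start: Mei, Kenji, Rohan, Yusuf, Priya, Omar, Felix, Jonas.
Kenji starts before Mei ends → Mei and Kenji overlap.
Rohan starts after Mei ends — done with Mei.
Rohan starts after Kenji ends — done with Kenji.
Yusuf starts before Rohan ends → Rohan and Yusuf overlap.
Priya starts after Rohan ends — done with Rohan.
Priya starts before Yusuf ends → Yusuf and Priya overlap.
Omar starts after Yusuf ends — done with Yusuf.
Omar starts before Priya ends → Priya and Omar overlap.
Felix starts before Priya ends → Priya and Felix overlap.
Jonas starts after Priya ends.
Felix starts before Omar ends → Omar and Felix overlap.
Jonas starts after Omar ends.
Jonas starts after Felix ends.

Felix & Omar, Felix & Priya, Kenji & Mei, Omar & Priya, Priya & Yusuf, Rohan & Yusuf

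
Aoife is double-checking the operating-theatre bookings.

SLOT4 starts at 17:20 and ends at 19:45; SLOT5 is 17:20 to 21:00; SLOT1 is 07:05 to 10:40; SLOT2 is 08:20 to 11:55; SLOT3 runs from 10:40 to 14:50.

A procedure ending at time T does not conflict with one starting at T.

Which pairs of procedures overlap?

Two intervals overlap when each starts before the other ends.
Sorted by start: SLOT1, SLOT2, SLOT3, SLOT4, SLOT5.
SLOT2 starts before SLOT1 ends → SLOT1 and SLOT2 overlap.
SLOT3 starts exactly when SLOT1 ends (back-to-back, no overlap), so SLOT1 has no further overlaps.
SLOT3 starts before SLOT2 ends → SLOT2 and SLOT3 overlap.
SLOT4 starts after SLOT2 ends, so SLOT2 has no further overlaps.
SLOT4 starts after SLOT3 ends, so SLOT3 has no further overlaps.
SLOT5 starts before SLOT4 ends → SLOT4 and SLOT5 overlap.

SLOT1 & SLOT2, SLOT2 & SLOT3, SLOT4 & SLOT5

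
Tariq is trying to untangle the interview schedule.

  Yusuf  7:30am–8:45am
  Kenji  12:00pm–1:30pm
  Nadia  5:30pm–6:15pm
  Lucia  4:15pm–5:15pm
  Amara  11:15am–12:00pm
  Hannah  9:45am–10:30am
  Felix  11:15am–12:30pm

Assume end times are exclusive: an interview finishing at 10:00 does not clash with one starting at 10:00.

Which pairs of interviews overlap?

Check each pair: they overlap iff neither finishes before the other starts.
Sorted by start: Yusuf, Hannah, Felix, Amara, Kenji, Lucia, Nadia.
Hannah starts after Yusuf ends, so Yusuf has no further overlaps.
Felix starts after Hannah ends, so Hannah has no further overlaps.
Amara starts before Felix ends → Felix and Amara overlap.
Kenji starts before Felix ends → Felix and Kenji overlap.
Lucia starts after Felix ends, so Felix has no further overlaps.
Kenji starts exactly when Amara ends (back-to-back, no overlap), so Amara has no further overlaps.
Lucia starts after Kenji ends, so Kenji has no further overlaps.
Nadia starts after Lucia ends.

Amara & Felix, Felix & Kenji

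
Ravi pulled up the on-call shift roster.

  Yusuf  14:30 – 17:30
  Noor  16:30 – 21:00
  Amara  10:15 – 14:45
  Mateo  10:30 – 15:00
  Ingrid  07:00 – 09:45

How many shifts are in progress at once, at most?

3

Sort all start/end points and keep a running count:
07:00 start Ingrid → 1
09:45 end Ingrid → 0
10:15 start Amara → 1
10:30 start Mateo → 2
14:30 start Yusuf → 3
14:45 end Amara → 2
15:00 end Mateo → 1
16:30 start Noor → 2
17:30 end Yusuf → 1
21:00 end Noor → 0
Peak is 3, at 14:30 (Amara, Mateo, Yusuf).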